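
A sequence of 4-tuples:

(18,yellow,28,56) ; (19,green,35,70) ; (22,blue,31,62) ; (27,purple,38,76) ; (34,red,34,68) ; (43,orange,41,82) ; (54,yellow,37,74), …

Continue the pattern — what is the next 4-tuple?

(67,green,44,88)

First part: differences are 1, 3, 5, … (increasing by 2 each time), so 18, 19, 22, 27, 34, 43, 54 → 67.
For the colour, repeats yellow → green → blue → purple → red → orange: yellow, green, blue, purple, red, orange, yellow → green.
Third part: alternating steps +7, −4, +7, −4, …; 28, 35, 31, 38, 34, 41, 37 → 44.
Fourth part: always 2 × the third part; 56, 70, 62, 76, 68, 82, 74 → 88.
So the next 4-tuple is (67,green,44,88).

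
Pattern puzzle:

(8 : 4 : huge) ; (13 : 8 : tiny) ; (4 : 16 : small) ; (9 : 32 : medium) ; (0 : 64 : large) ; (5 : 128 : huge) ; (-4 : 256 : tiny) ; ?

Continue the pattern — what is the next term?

For the first entry, alternating steps +5, −9, +5, −9, …: 8, 13, 4, 9, 0, 5, -4 → 1.
Second entry: ×2 each step, so 4, 8, 16, 32, 64, 128, 256 → 512.
Size: huge, tiny, small, medium, large, huge, tiny → small (repeats huge → tiny → small → medium → large).
Combining the parts gives (1 : 512 : small).

(1 : 512 : small)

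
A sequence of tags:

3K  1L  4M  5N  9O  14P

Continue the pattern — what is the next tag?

First component: each term is the sum of the two before it, so 3, 1, 4, 5, 9, 14 → 23.
Letter — letters move forward 1 place in the alphabet: K, L, M, N, O, P → Q.
So the next tag is 23Q.

23Q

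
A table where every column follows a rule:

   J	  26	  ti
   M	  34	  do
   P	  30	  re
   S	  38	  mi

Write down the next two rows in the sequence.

Letter goes J, M, P, S → V → Y (letters move forward 3 places in the alphabet).
Second component: alternating steps +8, −4, +8, −4, …, so 26, 34, 30, 38 → 34 → 42.
Note — runs through the solfège scale do→ti: ti, do, re, mi → fa → sol.
Putting the parts together: V  34  fa and then Y  42  sol.

V  34  fa; Y  42  sol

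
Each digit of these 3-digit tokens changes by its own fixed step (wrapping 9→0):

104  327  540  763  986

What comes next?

109

First digit — +2 each step, mod 10: 1, 3, 5, 7, 9 → 1.
Second digit goes 0, 2, 4, 6, 8 → 0 (+2 each step, mod 10).
For the third digit, +3 each step, mod 10: 4, 7, 0, 3, 6 → 9.
So the next token is 109.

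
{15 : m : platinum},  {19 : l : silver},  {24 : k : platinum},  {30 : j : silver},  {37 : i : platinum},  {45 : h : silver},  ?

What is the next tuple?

{54 : g : platinum}

For the first coordinate, differences are 4, 5, 6, … (increasing by 1 each time): 15, 19, 24, 30, 37, 45 → 54.
Letter: m, l, k, j, i, h → g (letters move back 1 place in the alphabet).
For the metal, alternates platinum ↔ silver: platinum, silver, platinum, silver, platinum, silver → platinum.
Combining the parts gives {54 : g : platinum}.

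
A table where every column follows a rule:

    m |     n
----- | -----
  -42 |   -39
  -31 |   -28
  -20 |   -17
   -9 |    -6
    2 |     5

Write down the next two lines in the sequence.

13  16; 24  27

Column m: +11 each step, so -42, -31, -20, -9, 2 → 13 → 24.
Column n — always 3 more than the column m: -39, -28, -17, -6, 5 → 16 → 27.
Putting the parts together: 13  16 and then 24  27.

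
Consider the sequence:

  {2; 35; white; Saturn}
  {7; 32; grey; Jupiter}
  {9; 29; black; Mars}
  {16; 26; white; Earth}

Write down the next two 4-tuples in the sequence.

{25; 23; grey; Venus}, {41; 20; black; Mercury}

First value: each term is the sum of the two before it, so 2, 7, 9, 16 → 25 → 41.
For the second value, −3 each step: 35, 32, 29, 26 → 23 → 20.
Shade: white, grey, black, white → grey → black (repeats white → grey → black).
Planet goes Saturn, Jupiter, Mars, Earth → Venus → Mercury (runs backward through the planets Mercury→Neptune).
Putting the parts together: {25; 23; grey; Venus} and then {41; 20; black; Mercury}.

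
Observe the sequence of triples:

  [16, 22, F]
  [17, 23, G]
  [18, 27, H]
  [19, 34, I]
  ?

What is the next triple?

First value — +1 each step: 16, 17, 18, 19 → 20.
Second value: 22, 23, 27, 34 → 44 (differences are 1, 4, 7, … (increasing by 3 each time)).
Letter: letters move forward 1 place in the alphabet; F, G, H, I → J.
Putting it together: [20, 44, J].

[20, 44, J]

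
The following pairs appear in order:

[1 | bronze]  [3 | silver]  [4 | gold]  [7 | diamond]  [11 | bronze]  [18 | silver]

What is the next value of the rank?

Rank: repeats bronze → silver → gold → diamond; bronze, silver, gold, diamond, bronze, silver → gold.

gold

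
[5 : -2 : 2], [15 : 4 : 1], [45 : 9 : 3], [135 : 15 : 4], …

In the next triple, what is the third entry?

First entry: ×3 each step; 5, 15, 45, 135 → 405.
Second entry — alternating steps +6, +5, +6, +5, …: -2, 4, 9, 15 → 20.
Third entry goes 2, 1, 3, 4 → 7 (each term is the sum of the two before it).

7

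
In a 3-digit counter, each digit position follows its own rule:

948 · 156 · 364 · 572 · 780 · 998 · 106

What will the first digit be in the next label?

First digit: 9, 1, 3, 5, 7, 9, 1 → 3 (+2 each step, mod 10).

3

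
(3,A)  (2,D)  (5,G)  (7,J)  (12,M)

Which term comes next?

(19,P)

First slot goes 3, 2, 5, 7, 12 → 19 (each term is the sum of the two before it).
Letter: letters move forward 3 places in the alphabet; A, D, G, J, M → P.
Putting it together: (19,P).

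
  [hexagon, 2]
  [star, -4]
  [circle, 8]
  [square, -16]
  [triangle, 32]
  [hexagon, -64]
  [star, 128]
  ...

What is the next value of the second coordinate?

-256

For the second coordinate, ×(-2) each step: 2, -4, 8, -16, 32, -64, 128 → -256.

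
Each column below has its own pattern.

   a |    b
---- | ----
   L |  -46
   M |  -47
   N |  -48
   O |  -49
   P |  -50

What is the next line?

Column a: letters move forward 1 place in the alphabet; L, M, N, O, P → Q.
Column b: -46, -47, -48, -49, -50 → -51 (−1 each step).
Combining the parts gives Q  -51.

Q  -51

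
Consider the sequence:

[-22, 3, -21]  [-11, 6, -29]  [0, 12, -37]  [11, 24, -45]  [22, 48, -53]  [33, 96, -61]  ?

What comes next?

For the first slot, +11 each step: -22, -11, 0, 11, 22, 33 → 44.
For the second slot, ×2 each step: 3, 6, 12, 24, 48, 96 → 192.
For the third slot, −8 each step: -21, -29, -37, -45, -53, -61 → -69.
Combining the parts gives [44, 192, -69].

[44, 192, -69]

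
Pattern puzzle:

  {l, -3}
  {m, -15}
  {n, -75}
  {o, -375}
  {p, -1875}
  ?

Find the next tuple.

{q, -9375}

Letter goes l, m, n, o, p → q (letters move forward 1 place in the alphabet).
Second component goes -3, -15, -75, -375, -1875 → -9375 (×5 each step).
So the next tuple is {q, -9375}.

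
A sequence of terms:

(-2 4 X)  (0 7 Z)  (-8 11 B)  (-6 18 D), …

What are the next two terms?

First slot — alternating steps +2, −8, +2, −8, …: -2, 0, -8, -6 → -14 → -12.
Second slot goes 4, 7, 11, 18 → 29 → 47 (each term is the sum of the two before it).
Letter — letters move forward 2 places in the alphabet, wrapping Z→A: X, Z, B, D → F → H.
Putting the parts together: (-14 29 F) and then (-12 47 H).

(-14 29 F), (-12 47 H)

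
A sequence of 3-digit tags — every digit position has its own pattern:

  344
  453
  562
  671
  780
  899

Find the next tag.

908

For the first digit, +1 each step, mod 10: 3, 4, 5, 6, 7, 8 → 9.
Second digit: +1 each step, mod 10, so 4, 5, 6, 7, 8, 9 → 0.
Third digit: 4, 3, 2, 1, 0, 9 → 8 (−1 each step, mod 10).
Putting it together: 908.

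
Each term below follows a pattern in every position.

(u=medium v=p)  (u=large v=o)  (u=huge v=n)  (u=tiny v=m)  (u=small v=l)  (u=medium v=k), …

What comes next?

U: medium, large, huge, tiny, small, medium → large (repeats medium → large → huge → tiny → small).
For the v, letters move back 1 place in the alphabet: p, o, n, m, l, k → j.
So the next term is (u=large v=j).

(u=large v=j)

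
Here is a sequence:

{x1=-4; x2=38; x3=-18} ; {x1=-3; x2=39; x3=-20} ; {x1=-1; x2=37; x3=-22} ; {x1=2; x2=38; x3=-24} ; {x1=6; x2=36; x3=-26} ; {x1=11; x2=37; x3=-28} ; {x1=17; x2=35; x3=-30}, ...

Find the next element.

X1: differences are 1, 2, 3, … (increasing by 1 each time); -4, -3, -1, 2, 6, 11, 17 → 24.
For the x2, alternating steps +1, −2, +1, −2, …: 38, 39, 37, 38, 36, 37, 35 → 36.
X3: −2 each step; -18, -20, -22, -24, -26, -28, -30 → -32.
So the next element is {x1=24; x2=36; x3=-32}.

{x1=24; x2=36; x3=-32}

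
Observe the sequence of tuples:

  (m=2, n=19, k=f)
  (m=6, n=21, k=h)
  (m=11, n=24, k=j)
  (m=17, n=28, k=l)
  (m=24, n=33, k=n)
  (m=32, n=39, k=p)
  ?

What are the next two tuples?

(m=41, n=46, k=r), (m=51, n=54, k=t)

M — differences are 4, 5, 6, … (increasing by 1 each time): 2, 6, 11, 17, 24, 32 → 41 → 51.
N — differences are 2, 3, 4, … (increasing by 1 each time): 19, 21, 24, 28, 33, 39 → 46 → 54.
K goes f, h, j, l, n, p → r → t (letters move forward 2 places in the alphabet).
So the next two tuples are (m=41, n=46, k=r) and (m=51, n=54, k=t).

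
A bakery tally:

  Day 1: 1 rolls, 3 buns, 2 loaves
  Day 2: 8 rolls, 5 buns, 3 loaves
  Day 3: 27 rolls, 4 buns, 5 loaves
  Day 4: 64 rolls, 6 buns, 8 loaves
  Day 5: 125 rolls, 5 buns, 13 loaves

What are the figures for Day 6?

216 rolls, 7 buns, 21 loaves

Rolls — perfect cubes: 1³, 2³, 3³, …: 1, 8, 27, 64, 125 → 216.
Buns — alternating steps +2, −1, +2, −1, …: 3, 5, 4, 6, 5 → 7.
Loaves goes 2, 3, 5, 8, 13 → 21 (each term is the sum of the two before it).
Combining the parts gives 216 rolls, 7 buns, 21 loaves.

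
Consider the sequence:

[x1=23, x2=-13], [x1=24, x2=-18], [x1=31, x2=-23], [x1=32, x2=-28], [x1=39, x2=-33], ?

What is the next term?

[x1=40, x2=-38]

X1 goes 23, 24, 31, 32, 39 → 40 (alternating steps +1, +7, +1, +7, …).
X2: −5 each step, so -13, -18, -23, -28, -33 → -38.
Combining the parts gives [x1=40, x2=-38].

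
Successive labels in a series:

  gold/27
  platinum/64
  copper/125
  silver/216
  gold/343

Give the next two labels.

Metal — repeats gold → platinum → copper → silver: gold, platinum, copper, silver, gold → platinum → copper.
Second component: perfect cubes: 3³, 4³, 5³, …, so 27, 64, 125, 216, 343 → 512 → 729.
Putting the parts together: platinum/512 and then copper/729.

platinum/512, copper/729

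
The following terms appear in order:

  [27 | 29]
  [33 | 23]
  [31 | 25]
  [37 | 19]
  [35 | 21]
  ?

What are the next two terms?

First value goes 27, 33, 31, 37, 35 → 41 → 39 (alternating steps +6, −2, +6, −2, …).
For the second value, together with the first value always sums to 56: 29, 23, 25, 19, 21 → 15 → 17.
So the next two terms are [41 | 15] and [39 | 17].

[41 | 15], [39 | 17]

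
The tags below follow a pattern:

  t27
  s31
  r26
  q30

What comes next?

p25

Letter: t, s, r, q → p (letters move back 1 place in the alphabet).
Second component — alternating steps +4, −5, +4, −5, …: 27, 31, 26, 30 → 25.
Combining the parts gives p25.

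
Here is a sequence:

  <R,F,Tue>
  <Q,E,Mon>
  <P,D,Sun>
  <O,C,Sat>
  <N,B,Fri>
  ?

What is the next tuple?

<M,A,Thu>

For the first letter, letters move back 1 place in the alphabet: R, Q, P, O, N → M.
Second letter: F, E, D, C, B → A (letters move back 1 place in the alphabet).
Day: runs backward through the weekdays Mon→Sun; Tue, Mon, Sun, Sat, Fri → Thu.
Putting it together: <M,A,Thu>.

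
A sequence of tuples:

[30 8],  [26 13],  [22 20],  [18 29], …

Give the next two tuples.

[14 40], [10 53]

First slot: −4 each step; 30, 26, 22, 18 → 14 → 10.
Second slot: 8, 13, 20, 29 → 40 → 53 (differences are 5, 7, 9, … (increasing by 2 each time)).
So the next two tuples are [14 40] and [10 53].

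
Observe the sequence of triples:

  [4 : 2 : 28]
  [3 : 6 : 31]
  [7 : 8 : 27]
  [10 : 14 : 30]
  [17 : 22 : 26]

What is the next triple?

First component: each term is the sum of the two before it, so 4, 3, 7, 10, 17 → 27.
Second component: each term is the sum of the two before it, so 2, 6, 8, 14, 22 → 36.
Third component — alternating steps +3, −4, +3, −4, …: 28, 31, 27, 30, 26 → 29.
So the next triple is [27 : 36 : 29].

[27 : 36 : 29]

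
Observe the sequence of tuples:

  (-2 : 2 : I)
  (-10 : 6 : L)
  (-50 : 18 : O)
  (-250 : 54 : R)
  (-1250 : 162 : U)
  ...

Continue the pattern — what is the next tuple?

For the first component, ×5 each step: -2, -10, -50, -250, -1250 → -6250.
Second component — ×3 each step: 2, 6, 18, 54, 162 → 486.
Letter: letters move forward 3 places in the alphabet; I, L, O, R, U → X.
Combining the parts gives (-6250 : 486 : X).

(-6250 : 486 : X)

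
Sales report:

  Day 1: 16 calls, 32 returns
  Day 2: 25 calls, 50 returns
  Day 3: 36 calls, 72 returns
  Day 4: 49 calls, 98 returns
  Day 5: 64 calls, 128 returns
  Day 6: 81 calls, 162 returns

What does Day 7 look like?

Calls: perfect squares: 4², 5², 6², …, so 16, 25, 36, 49, 64, 81 → 100.
Returns: always 2 × the calls, so 32, 50, 72, 98, 128, 162 → 200.
So the next line is 100 calls, 200 returns.

100 calls, 200 returns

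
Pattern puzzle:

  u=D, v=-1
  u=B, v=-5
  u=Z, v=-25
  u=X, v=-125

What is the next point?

U: letters move back 2 places in the alphabet, wrapping A→Z; D, B, Z, X → V.
For the v, ×5 each step: -1, -5, -25, -125 → -625.
Putting it together: u=V, v=-625.

u=V, v=-625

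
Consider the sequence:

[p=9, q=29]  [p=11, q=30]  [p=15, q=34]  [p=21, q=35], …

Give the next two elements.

[p=29, q=39], [p=39, q=40]

For the p, differences are 2, 4, 6, … (increasing by 2 each time): 9, 11, 15, 21 → 29 → 39.
Q — alternating steps +1, +4, +1, +4, …: 29, 30, 34, 35 → 39 → 40.
So the next two elements are [p=29, q=39] and [p=39, q=40].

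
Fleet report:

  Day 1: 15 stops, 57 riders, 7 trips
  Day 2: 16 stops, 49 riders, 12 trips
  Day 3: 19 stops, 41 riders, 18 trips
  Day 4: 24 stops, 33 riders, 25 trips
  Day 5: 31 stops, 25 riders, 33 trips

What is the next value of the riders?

17

Riders: −8 each step, so 57, 49, 41, 33, 25 → 17.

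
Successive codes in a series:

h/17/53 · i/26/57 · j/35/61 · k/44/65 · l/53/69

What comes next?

Letter: letters move forward 1 place in the alphabet, so h, i, j, k, l → m.
Second component: 17, 26, 35, 44, 53 → 62 (+9 each step).
For the third component, +4 each step: 53, 57, 61, 65, 69 → 73.
Combining the parts gives m/62/73.

m/62/73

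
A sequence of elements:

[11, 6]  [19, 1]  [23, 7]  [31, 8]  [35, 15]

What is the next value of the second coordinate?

Second coordinate goes 6, 1, 7, 8, 15 → 23 (each term is the sum of the two before it).

23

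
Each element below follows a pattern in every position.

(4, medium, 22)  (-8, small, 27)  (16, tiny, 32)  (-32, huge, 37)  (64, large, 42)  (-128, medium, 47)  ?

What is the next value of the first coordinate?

First coordinate: 4, -8, 16, -32, 64, -128 → 256 (×(-2) each step).

256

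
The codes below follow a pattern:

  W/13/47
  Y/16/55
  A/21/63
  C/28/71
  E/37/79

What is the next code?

Letter: W, Y, A, C, E → G (letters move forward 2 places in the alphabet, wrapping Z→A).
Second component: 13, 16, 21, 28, 37 → 48 (differences are 3, 5, 7, … (increasing by 2 each time)).
Third component: 47, 55, 63, 71, 79 → 87 (+8 each step).
So the next code is G/48/87.

G/48/87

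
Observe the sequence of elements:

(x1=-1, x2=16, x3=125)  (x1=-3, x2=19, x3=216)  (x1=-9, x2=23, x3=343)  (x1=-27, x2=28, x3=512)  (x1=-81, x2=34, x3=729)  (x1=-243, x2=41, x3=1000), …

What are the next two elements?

X1 — ×3 each step: -1, -3, -9, -27, -81, -243 → -729 → -2187.
X2 goes 16, 19, 23, 28, 34, 41 → 49 → 58 (differences are 3, 4, 5, … (increasing by 1 each time)).
X3 — perfect cubes: 5³, 6³, 7³, …: 125, 216, 343, 512, 729, 1000 → 1331 → 1728.
Putting the parts together: (x1=-729, x2=49, x3=1331) and then (x1=-2187, x2=58, x3=1728).

(x1=-729, x2=49, x3=1331), (x1=-2187, x2=58, x3=1728)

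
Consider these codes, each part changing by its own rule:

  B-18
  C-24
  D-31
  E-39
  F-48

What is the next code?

Letter — letters move forward 1 place in the alphabet: B, C, D, E, F → G.
Second component: 18, 24, 31, 39, 48 → 58 (differences are 6, 7, 8, … (increasing by 1 each time)).
Combining the parts gives G-58.

G-58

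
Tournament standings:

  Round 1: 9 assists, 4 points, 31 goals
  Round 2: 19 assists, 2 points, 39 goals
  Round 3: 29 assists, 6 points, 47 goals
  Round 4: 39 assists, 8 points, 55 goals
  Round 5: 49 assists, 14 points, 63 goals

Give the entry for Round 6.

59 assists, 22 points, 71 goals

Assists: +10 each step; 9, 19, 29, 39, 49 → 59.
Points — each term is the sum of the two before it: 4, 2, 6, 8, 14 → 22.
Goals — +8 each step: 31, 39, 47, 55, 63 → 71.
Putting it together: 59 assists, 22 points, 71 goals.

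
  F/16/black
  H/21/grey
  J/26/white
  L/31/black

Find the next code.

N/36/grey

Letter goes F, H, J, L → N (letters move forward 2 places in the alphabet).
Second component — +5 each step: 16, 21, 26, 31 → 36.
For the shade, repeats black → grey → white: black, grey, white, black → grey.
So the next code is N/36/grey.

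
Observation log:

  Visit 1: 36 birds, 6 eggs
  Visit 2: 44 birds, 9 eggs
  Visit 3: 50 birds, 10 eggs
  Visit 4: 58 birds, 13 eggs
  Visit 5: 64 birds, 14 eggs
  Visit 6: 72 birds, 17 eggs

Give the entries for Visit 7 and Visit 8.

For the birds, alternating steps +8, +6, +8, +6, …: 36, 44, 50, 58, 64, 72 → 78 → 86.
Eggs: alternating steps +3, +1, +3, +1, …; 6, 9, 10, 13, 14, 17 → 18 → 21.
So the next two records are 78 birds, 18 eggs and 86 birds, 21 eggs.

78 birds, 18 eggs; 86 birds, 21 eggs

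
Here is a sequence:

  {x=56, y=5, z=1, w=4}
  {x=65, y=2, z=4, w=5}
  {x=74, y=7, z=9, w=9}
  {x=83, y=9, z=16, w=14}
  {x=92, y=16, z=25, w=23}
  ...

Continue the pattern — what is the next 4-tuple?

{x=101, y=25, z=36, w=37}

For the x, +9 each step: 56, 65, 74, 83, 92 → 101.
Y: each term is the sum of the two before it; 5, 2, 7, 9, 16 → 25.
Z: 1, 4, 9, 16, 25 → 36 (perfect squares: 1², 2², 3², …).
W — each term is the sum of the two before it: 4, 5, 9, 14, 23 → 37.
Putting it together: {x=101, y=25, z=36, w=37}.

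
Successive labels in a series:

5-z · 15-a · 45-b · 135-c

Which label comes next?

First component: ×3 each step, so 5, 15, 45, 135 → 405.
Letter: letters move forward 1 place in the alphabet, wrapping Z→A; z, a, b, c → d.
So the next label is 405-d.

405-d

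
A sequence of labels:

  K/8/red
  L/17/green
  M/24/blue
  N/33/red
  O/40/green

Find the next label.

P/49/blue

Letter goes K, L, M, N, O → P (letters move forward 1 place in the alphabet).
Second component — alternating steps +9, +7, +9, +7, …: 8, 17, 24, 33, 40 → 49.
Colour goes red, green, blue, red, green → blue (repeats red → green → blue).
Combining the parts gives P/49/blue.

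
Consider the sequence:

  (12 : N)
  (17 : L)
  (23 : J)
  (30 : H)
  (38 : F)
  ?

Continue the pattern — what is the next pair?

(47 : D)

First value: differences are 5, 6, 7, … (increasing by 1 each time), so 12, 17, 23, 30, 38 → 47.
For the letter, letters move back 2 places in the alphabet: N, L, J, H, F → D.
So the next pair is (47 : D).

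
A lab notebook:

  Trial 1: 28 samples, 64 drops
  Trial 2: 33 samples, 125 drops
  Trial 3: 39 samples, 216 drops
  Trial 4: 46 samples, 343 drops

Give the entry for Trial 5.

Samples: differences are 5, 6, 7, … (increasing by 1 each time), so 28, 33, 39, 46 → 54.
For the drops, perfect cubes: 4³, 5³, 6³, …: 64, 125, 216, 343 → 512.
So the next line is 54 samples, 512 drops.

54 samples, 512 drops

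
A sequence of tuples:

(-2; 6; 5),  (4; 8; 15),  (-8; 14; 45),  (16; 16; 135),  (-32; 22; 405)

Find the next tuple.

(64; 24; 1215)

For the first component, ×(-2) each step: -2, 4, -8, 16, -32 → 64.
Second component: alternating steps +2, +6, +2, +6, …; 6, 8, 14, 16, 22 → 24.
Third component: ×3 each step, so 5, 15, 45, 135, 405 → 1215.
So the next tuple is (64; 24; 1215).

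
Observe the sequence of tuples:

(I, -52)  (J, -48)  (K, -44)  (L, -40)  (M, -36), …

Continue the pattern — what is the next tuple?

(N, -32)

Letter goes I, J, K, L, M → N (letters move forward 1 place in the alphabet).
Second slot: +4 each step; -52, -48, -44, -40, -36 → -32.
Putting it together: (N, -32).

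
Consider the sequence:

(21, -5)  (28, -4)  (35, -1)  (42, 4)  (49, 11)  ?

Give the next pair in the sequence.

First component — +7 each step: 21, 28, 35, 42, 49 → 56.
Second component goes -5, -4, -1, 4, 11 → 20 (differences are 1, 3, 5, … (increasing by 2 each time)).
Combining the parts gives (56, 20).

(56, 20)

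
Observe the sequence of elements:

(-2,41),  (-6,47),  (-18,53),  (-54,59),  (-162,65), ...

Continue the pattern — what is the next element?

(-486,71)

First slot: ×3 each step; -2, -6, -18, -54, -162 → -486.
For the second slot, +6 each step: 41, 47, 53, 59, 65 → 71.
Putting it together: (-486,71).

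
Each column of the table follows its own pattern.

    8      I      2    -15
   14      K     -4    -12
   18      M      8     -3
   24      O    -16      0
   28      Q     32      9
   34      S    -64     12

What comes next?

38  U  128  21

For the first component, alternating steps +6, +4, +6, +4, …: 8, 14, 18, 24, 28, 34 → 38.
For the letter, letters move forward 2 places in the alphabet: I, K, M, O, Q, S → U.
Third component goes 2, -4, 8, -16, 32, -64 → 128 (×(-2) each step).
Fourth component goes -15, -12, -3, 0, 9, 12 → 21 (alternating steps +3, +9, +3, +9, …).
So the next line is 38  U  128  21.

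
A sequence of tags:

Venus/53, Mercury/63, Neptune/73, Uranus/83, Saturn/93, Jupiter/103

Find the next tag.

Planet: runs backward through the planets Mercury→Neptune, so Venus, Mercury, Neptune, Uranus, Saturn, Jupiter → Mars.
Second component: +10 each step, so 53, 63, 73, 83, 93, 103 → 113.
So the next tag is Mars/113.

Mars/113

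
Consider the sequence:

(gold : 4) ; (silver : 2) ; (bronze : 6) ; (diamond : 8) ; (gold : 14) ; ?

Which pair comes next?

Rank: repeats gold → silver → bronze → diamond; gold, silver, bronze, diamond, gold → silver.
Second entry: each term is the sum of the two before it; 4, 2, 6, 8, 14 → 22.
So the next pair is (silver : 22).

(silver : 22)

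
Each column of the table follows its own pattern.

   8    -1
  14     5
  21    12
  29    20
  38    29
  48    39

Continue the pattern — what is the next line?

First component goes 8, 14, 21, 29, 38, 48 → 59 (differences are 6, 7, 8, … (increasing by 1 each time)).
Second component — always 9 less than the first component: -1, 5, 12, 20, 29, 39 → 50.
Putting it together: 59  50.

59  50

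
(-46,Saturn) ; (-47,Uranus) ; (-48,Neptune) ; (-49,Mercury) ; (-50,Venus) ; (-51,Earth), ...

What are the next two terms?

First part — −1 each step: -46, -47, -48, -49, -50, -51 → -52 → -53.
Planet goes Saturn, Uranus, Neptune, Mercury, Venus, Earth → Mars → Jupiter (runs through the planets Mercury→Neptune).
Putting the parts together: (-52,Mars) and then (-53,Jupiter).

(-52,Mars), (-53,Jupiter)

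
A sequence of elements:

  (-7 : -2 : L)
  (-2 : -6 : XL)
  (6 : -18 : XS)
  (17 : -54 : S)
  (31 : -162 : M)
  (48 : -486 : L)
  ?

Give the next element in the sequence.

First entry: -7, -2, 6, 17, 31, 48 → 68 (differences are 5, 8, 11, … (increasing by 3 each time)).
Second entry goes -2, -6, -18, -54, -162, -486 → -1458 (×3 each step).
Size: L, XL, XS, S, M, L → XL (repeats L → XL → XS → S → M).
So the next element is (68 : -1458 : XL).

(68 : -1458 : XL)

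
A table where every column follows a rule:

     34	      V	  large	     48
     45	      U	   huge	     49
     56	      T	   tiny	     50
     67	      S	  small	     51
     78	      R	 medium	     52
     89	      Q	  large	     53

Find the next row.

First component goes 34, 45, 56, 67, 78, 89 → 100 (+11 each step).
Letter: letters move back 1 place in the alphabet, so V, U, T, S, R, Q → P.
Size: large, huge, tiny, small, medium, large → huge (repeats large → huge → tiny → small → medium).
For the fourth component, +1 each step: 48, 49, 50, 51, 52, 53 → 54.
Putting it together: 100  P  huge  54.

100  P  huge  54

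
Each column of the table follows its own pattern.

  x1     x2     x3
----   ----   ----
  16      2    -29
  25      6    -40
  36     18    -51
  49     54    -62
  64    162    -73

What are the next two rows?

Column x1 goes 16, 25, 36, 49, 64 → 81 → 100 (perfect squares: 4², 5², 6², …).
Column x2: ×3 each step, so 2, 6, 18, 54, 162 → 486 → 1458.
Column x3 goes -29, -40, -51, -62, -73 → -84 → -95 (−11 each step).
So the next two rows are 81  486  -84 and 100  1458  -95.

81  486  -84; 100  1458  -95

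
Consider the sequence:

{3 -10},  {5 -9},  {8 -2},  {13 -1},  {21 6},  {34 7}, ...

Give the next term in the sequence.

{55 14}

First slot: each term is the sum of the two before it; 3, 5, 8, 13, 21, 34 → 55.
Second slot: -10, -9, -2, -1, 6, 7 → 14 (alternating steps +1, +7, +1, +7, …).
So the next term is {55 14}.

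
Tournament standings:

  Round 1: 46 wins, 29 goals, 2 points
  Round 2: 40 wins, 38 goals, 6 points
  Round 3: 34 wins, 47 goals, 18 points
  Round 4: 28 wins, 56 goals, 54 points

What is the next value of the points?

Points: ×3 each step, so 2, 6, 18, 54 → 162.

162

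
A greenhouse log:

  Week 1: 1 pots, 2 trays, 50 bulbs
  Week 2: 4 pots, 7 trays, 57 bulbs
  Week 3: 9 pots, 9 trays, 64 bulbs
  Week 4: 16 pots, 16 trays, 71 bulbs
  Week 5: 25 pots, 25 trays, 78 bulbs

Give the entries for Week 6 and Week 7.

36 pots, 41 trays, 85 bulbs; 49 pots, 66 trays, 92 bulbs

Pots: perfect squares: 1², 2², 3², …; 1, 4, 9, 16, 25 → 36 → 49.
Trays: each term is the sum of the two before it; 2, 7, 9, 16, 25 → 41 → 66.
Bulbs — +7 each step: 50, 57, 64, 71, 78 → 85 → 92.
So the next two records are 36 pots, 41 trays, 85 bulbs and 49 pots, 66 trays, 92 bulbs.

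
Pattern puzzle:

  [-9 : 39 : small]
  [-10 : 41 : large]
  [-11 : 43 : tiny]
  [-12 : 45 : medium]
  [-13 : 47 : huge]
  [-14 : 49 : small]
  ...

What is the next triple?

First slot goes -9, -10, -11, -12, -13, -14 → -15 (−1 each step).
Second slot: +2 each step; 39, 41, 43, 45, 47, 49 → 51.
For the size, repeats small → large → tiny → medium → huge: small, large, tiny, medium, huge, small → large.
Combining the parts gives [-15 : 51 : large].

[-15 : 51 : large]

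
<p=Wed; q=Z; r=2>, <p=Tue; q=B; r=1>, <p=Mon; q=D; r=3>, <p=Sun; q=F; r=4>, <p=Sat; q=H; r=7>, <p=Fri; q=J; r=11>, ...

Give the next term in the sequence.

<p=Thu; q=L; r=18>

P — runs backward through the weekdays Mon→Sun: Wed, Tue, Mon, Sun, Sat, Fri → Thu.
Q: letters move forward 2 places in the alphabet, wrapping Z→A; Z, B, D, F, H, J → L.
R: 2, 1, 3, 4, 7, 11 → 18 (each term is the sum of the two before it).
Combining the parts gives <p=Thu; q=L; r=18>.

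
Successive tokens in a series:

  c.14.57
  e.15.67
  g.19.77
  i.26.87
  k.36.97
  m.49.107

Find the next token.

o.65.117

Letter goes c, e, g, i, k, m → o (letters move forward 2 places in the alphabet).
Second component: differences are 1, 4, 7, … (increasing by 3 each time); 14, 15, 19, 26, 36, 49 → 65.
For the third component, +10 each step: 57, 67, 77, 87, 97, 107 → 117.
Combining the parts gives o.65.117.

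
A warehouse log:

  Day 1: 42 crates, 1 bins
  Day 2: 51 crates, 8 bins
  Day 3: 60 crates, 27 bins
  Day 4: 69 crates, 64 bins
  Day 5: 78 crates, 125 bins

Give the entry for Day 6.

87 crates, 216 bins

For the crates, +9 each step: 42, 51, 60, 69, 78 → 87.
Bins goes 1, 8, 27, 64, 125 → 216 (perfect cubes: 1³, 2³, 3³, …).
Putting it together: 87 crates, 216 bins.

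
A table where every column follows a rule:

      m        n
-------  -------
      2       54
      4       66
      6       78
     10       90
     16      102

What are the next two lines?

Column m: each term is the sum of the two before it; 2, 4, 6, 10, 16 → 26 → 42.
For the column n, +12 each step: 54, 66, 78, 90, 102 → 114 → 126.
Putting the parts together: 26  114 and then 42  126.

26  114; 42  126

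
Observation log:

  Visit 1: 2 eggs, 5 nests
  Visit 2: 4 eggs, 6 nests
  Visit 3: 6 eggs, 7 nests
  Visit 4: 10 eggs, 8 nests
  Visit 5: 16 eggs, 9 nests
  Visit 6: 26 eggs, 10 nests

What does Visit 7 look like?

42 eggs, 11 nests

Eggs: 2, 4, 6, 10, 16, 26 → 42 (each term is the sum of the two before it).
Nests goes 5, 6, 7, 8, 9, 10 → 11 (+1 each step).
Combining the parts gives 42 eggs, 11 nests.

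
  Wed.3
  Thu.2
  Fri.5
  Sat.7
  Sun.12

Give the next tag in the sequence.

Day goes Wed, Thu, Fri, Sat, Sun → Mon (runs through the weekdays Mon→Sun).
Second component goes 3, 2, 5, 7, 12 → 19 (each term is the sum of the two before it).
Putting it together: Mon.19.

Mon.19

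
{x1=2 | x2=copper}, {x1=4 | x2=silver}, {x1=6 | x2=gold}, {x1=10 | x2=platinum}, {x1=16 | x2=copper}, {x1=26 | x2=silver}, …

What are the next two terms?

{x1=42 | x2=gold}, {x1=68 | x2=platinum}

X1: each term is the sum of the two before it, so 2, 4, 6, 10, 16, 26 → 42 → 68.
X2 — repeats copper → silver → gold → platinum: copper, silver, gold, platinum, copper, silver → gold → platinum.
So the next two terms are {x1=42 | x2=gold} and {x1=68 | x2=platinum}.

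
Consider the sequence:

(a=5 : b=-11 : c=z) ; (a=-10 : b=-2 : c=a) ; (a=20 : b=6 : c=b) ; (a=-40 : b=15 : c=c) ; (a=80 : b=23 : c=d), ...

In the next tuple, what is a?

A — ×(-2) each step: 5, -10, 20, -40, 80 → -160.
B — alternating steps +9, +8, +9, +8, …: -11, -2, 6, 15, 23 → 32.
C: letters move forward 1 place in the alphabet, wrapping Z→A; z, a, b, c, d → e.

-160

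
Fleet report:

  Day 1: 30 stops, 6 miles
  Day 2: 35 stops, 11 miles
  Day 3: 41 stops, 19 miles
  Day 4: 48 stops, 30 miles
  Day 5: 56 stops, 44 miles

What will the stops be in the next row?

65

Stops: differences are 5, 6, 7, … (increasing by 1 each time); 30, 35, 41, 48, 56 → 65.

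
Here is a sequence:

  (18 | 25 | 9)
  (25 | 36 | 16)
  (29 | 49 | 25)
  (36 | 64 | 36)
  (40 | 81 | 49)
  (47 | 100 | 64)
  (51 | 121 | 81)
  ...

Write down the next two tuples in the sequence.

(58 | 144 | 100), (62 | 169 | 121)

First slot: 18, 25, 29, 36, 40, 47, 51 → 58 → 62 (alternating steps +7, +4, +7, +4, …).
Second slot: perfect squares: 5², 6², 7², …; 25, 36, 49, 64, 81, 100, 121 → 144 → 169.
Third slot: perfect squares: 3², 4², 5², …; 9, 16, 25, 36, 49, 64, 81 → 100 → 121.
Putting the parts together: (58 | 144 | 100) and then (62 | 169 | 121).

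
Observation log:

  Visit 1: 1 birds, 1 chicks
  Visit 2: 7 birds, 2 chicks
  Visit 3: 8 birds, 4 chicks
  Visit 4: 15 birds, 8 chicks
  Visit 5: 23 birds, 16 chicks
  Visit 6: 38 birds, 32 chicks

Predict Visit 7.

61 birds, 64 chicks

Birds: each term is the sum of the two before it; 1, 7, 8, 15, 23, 38 → 61.
Chicks — ×2 each step: 1, 2, 4, 8, 16, 32 → 64.
Putting it together: 61 birds, 64 chicks.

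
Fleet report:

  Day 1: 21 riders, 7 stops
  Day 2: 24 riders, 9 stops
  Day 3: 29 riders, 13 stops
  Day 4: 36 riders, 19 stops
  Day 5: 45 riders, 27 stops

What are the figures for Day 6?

For the riders, differences are 3, 5, 7, … (increasing by 2 each time): 21, 24, 29, 36, 45 → 56.
Stops goes 7, 9, 13, 19, 27 → 37 (differences are 2, 4, 6, … (increasing by 2 each time)).
So the next line is 56 riders, 37 stops.

56 riders, 37 stops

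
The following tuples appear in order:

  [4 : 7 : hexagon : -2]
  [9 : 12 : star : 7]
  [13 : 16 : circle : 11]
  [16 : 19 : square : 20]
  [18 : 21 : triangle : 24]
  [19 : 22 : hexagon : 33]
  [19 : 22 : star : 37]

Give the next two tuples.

[18 : 21 : circle : 46], [16 : 19 : square : 50]

First part: differences are 5, 4, 3, … (decreasing by 1 each time), so 4, 9, 13, 16, 18, 19, 19 → 18 → 16.
Second part goes 7, 12, 16, 19, 21, 22, 22 → 21 → 19 (differences are 5, 4, 3, … (decreasing by 1 each time)).
Shape: hexagon, star, circle, square, triangle, hexagon, star → circle → square (repeats hexagon → star → circle → square → triangle).
Fourth part: alternating steps +9, +4, +9, +4, …, so -2, 7, 11, 20, 24, 33, 37 → 46 → 50.
So the next two tuples are [18 : 21 : circle : 46] and [16 : 19 : square : 50].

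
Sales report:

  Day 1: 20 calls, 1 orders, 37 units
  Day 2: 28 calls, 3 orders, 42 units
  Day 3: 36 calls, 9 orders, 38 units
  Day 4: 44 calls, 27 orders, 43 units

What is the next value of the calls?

52

Calls — +8 each step: 20, 28, 36, 44 → 52.
Orders goes 1, 3, 9, 27 → 81 (×3 each step).
For the units, alternating steps +5, −4, +5, −4, …: 37, 42, 38, 43 → 39.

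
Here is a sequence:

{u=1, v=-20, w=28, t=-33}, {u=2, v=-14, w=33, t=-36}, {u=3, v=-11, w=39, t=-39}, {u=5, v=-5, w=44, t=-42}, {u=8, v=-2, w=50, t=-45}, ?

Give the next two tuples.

U: each term is the sum of the two before it; 1, 2, 3, 5, 8 → 13 → 21.
V: alternating steps +6, +3, +6, +3, …; -20, -14, -11, -5, -2 → 4 → 7.
W goes 28, 33, 39, 44, 50 → 55 → 61 (alternating steps +5, +6, +5, +6, …).
T goes -33, -36, -39, -42, -45 → -48 → -51 (−3 each step).
So the next two tuples are {u=13, v=4, w=55, t=-48} and {u=21, v=7, w=61, t=-51}.

{u=13, v=4, w=55, t=-48}, {u=21, v=7, w=61, t=-51}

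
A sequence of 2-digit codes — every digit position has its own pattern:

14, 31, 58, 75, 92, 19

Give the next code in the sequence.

First digit: +2 each step, mod 10, so 1, 3, 5, 7, 9, 1 → 3.
Second digit — −3 each step, mod 10: 4, 1, 8, 5, 2, 9 → 6.
Combining the parts gives 36.

36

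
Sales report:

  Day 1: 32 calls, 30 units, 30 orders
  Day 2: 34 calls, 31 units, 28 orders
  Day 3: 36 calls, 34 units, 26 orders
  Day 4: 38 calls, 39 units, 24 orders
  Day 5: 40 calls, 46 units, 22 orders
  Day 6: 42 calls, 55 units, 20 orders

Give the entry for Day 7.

44 calls, 66 units, 18 orders

For the calls, +2 each step: 32, 34, 36, 38, 40, 42 → 44.
Units: differences are 1, 3, 5, … (increasing by 2 each time); 30, 31, 34, 39, 46, 55 → 66.
Orders — together with the calls always sums to 62: 30, 28, 26, 24, 22, 20 → 18.
So the next row is 44 calls, 66 units, 18 orders.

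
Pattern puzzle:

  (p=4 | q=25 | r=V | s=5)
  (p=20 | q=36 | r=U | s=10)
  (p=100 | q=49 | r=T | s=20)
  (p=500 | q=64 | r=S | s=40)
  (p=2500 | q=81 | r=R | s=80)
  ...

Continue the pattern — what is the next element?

P: 4, 20, 100, 500, 2500 → 12500 (×5 each step).
For the q, perfect squares: 5², 6², 7², …: 25, 36, 49, 64, 81 → 100.
R goes V, U, T, S, R → Q (letters move back 1 place in the alphabet).
S goes 5, 10, 20, 40, 80 → 160 (×2 each step).
Combining the parts gives (p=12500 | q=100 | r=Q | s=160).

(p=12500 | q=100 | r=Q | s=160)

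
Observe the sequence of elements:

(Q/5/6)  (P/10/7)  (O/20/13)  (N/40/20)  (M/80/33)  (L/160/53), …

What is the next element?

(K/320/86)

Letter: Q, P, O, N, M, L → K (letters move back 1 place in the alphabet).
Second coordinate: ×2 each step; 5, 10, 20, 40, 80, 160 → 320.
Third coordinate — each term is the sum of the two before it: 6, 7, 13, 20, 33, 53 → 86.
So the next element is (K/320/86).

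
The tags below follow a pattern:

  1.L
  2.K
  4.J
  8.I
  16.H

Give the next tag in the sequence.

First component: ×2 each step; 1, 2, 4, 8, 16 → 32.
Letter: L, K, J, I, H → G (letters move back 1 place in the alphabet).
Combining the parts gives 32.G.

32.G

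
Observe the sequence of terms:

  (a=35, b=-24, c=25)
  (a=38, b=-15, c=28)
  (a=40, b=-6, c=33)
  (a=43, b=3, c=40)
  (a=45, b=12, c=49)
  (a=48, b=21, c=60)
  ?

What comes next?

(a=50, b=30, c=73)

A goes 35, 38, 40, 43, 45, 48 → 50 (alternating steps +3, +2, +3, +2, …).
B goes -24, -15, -6, 3, 12, 21 → 30 (+9 each step).
C: 25, 28, 33, 40, 49, 60 → 73 (differences are 3, 5, 7, … (increasing by 2 each time)).
Combining the parts gives (a=50, b=30, c=73).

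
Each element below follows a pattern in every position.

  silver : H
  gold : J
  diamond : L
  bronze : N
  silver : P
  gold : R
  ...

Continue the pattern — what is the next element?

Rank — repeats silver → gold → diamond → bronze: silver, gold, diamond, bronze, silver, gold → diamond.
Letter: letters move forward 2 places in the alphabet, so H, J, L, N, P, R → T.
Putting it together: diamond : T.

diamond : T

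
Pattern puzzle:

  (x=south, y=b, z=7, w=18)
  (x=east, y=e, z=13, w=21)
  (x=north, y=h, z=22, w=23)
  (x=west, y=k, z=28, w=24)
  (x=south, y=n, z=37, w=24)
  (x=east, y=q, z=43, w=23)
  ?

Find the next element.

(x=north, y=t, z=52, w=21)

X goes south, east, north, west, south, east → north (repeats south → east → north → west).
Y — letters move forward 3 places in the alphabet: b, e, h, k, n, q → t.
Z goes 7, 13, 22, 28, 37, 43 → 52 (alternating steps +6, +9, +6, +9, …).
W: differences are 3, 2, 1, … (decreasing by 1 each time); 18, 21, 23, 24, 24, 23 → 21.
So the next element is (x=north, y=t, z=52, w=21).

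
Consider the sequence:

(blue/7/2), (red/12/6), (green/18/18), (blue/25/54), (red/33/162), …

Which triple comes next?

Colour: repeats blue → red → green; blue, red, green, blue, red → green.
Second entry: differences are 5, 6, 7, … (increasing by 1 each time), so 7, 12, 18, 25, 33 → 42.
Third entry: 2, 6, 18, 54, 162 → 486 (×3 each step).
Combining the parts gives (green/42/486).

(green/42/486)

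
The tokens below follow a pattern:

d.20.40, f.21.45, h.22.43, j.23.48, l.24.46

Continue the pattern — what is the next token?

n.25.51

Letter goes d, f, h, j, l → n (letters move forward 2 places in the alphabet).
Second component: 20, 21, 22, 23, 24 → 25 (+1 each step).
For the third component, alternating steps +5, −2, +5, −2, …: 40, 45, 43, 48, 46 → 51.
Putting it together: n.25.51.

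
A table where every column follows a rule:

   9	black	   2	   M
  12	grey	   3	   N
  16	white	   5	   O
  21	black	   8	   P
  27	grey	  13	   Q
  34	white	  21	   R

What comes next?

First component: differences are 3, 4, 5, … (increasing by 1 each time), so 9, 12, 16, 21, 27, 34 → 42.
Shade: black, grey, white, black, grey, white → black (repeats black → grey → white).
Third component goes 2, 3, 5, 8, 13, 21 → 34 (each term is the sum of the two before it).
Letter: letters move forward 1 place in the alphabet, so M, N, O, P, Q, R → S.
Combining the parts gives 42  black  34  S.

42  black  34  S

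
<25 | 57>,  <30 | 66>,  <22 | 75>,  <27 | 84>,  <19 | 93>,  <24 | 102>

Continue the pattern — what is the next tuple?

<16 | 111>

First part: 25, 30, 22, 27, 19, 24 → 16 (alternating steps +5, −8, +5, −8, …).
Second part: +9 each step, so 57, 66, 75, 84, 93, 102 → 111.
So the next tuple is <16 | 111>.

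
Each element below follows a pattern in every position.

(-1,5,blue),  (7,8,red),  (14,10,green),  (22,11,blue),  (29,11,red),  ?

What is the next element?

(37,10,green)

For the first value, alternating steps +8, +7, +8, +7, …: -1, 7, 14, 22, 29 → 37.
Second value: differences are 3, 2, 1, … (decreasing by 1 each time), so 5, 8, 10, 11, 11 → 10.
Colour: blue, red, green, blue, red → green (repeats blue → red → green).
So the next element is (37,10,green).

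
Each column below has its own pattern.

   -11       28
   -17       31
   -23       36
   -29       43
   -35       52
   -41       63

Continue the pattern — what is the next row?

-47  76

First component: −6 each step; -11, -17, -23, -29, -35, -41 → -47.
Second component goes 28, 31, 36, 43, 52, 63 → 76 (differences are 3, 5, 7, … (increasing by 2 each time)).
Putting it together: -47  76.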